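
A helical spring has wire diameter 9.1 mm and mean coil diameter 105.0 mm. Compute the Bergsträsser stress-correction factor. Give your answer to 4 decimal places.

1.1159

C = D/d = 105.0/9.1 = 11.5385
K_B = (4C+2)/(4C−3) = 48.154/43.154 = 1.1159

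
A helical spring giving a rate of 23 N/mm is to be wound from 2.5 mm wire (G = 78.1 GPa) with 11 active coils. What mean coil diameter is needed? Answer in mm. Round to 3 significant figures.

11.5 mm

D = (Gd⁴/(8N_a·k))^(1/3) = (78.1×10³·2.5⁴/(8·11·23))^(1/3)
  = (1507.3)^(1/3) = 11.4657 mm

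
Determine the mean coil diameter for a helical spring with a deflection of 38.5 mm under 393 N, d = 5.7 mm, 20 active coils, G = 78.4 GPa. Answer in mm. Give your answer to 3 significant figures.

Required rate k = F/δ = 393/38.5 = 10.208 N/mm
D = (Gd⁴/(8N_a·k))^(1/3) = (78.4×10³·5.7⁴/(8·20·10.208))^(1/3)
  = (50671.5)^(1/3) = 37.0045 mm

37.0 mm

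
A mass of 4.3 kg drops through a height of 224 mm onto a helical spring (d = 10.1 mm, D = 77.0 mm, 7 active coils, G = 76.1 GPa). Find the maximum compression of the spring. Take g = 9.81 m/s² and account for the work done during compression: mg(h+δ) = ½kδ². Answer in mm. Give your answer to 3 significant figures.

26.1 mm

k = Gd⁴/(8D³N_a) = (76.1×10³)(10.1⁴)/(8·77.0³·7) = 30.975 N/mm
W = mg = 4.3 × 9.81 = 42.183 N
½kδ² − Wδ − Wh = 0 → δ = (W + √(W² + 2kWh))/k
δ = (42.183 + √(1779.4 + 585363))/30.975 = (42.183 + 766.25)/30.975 = 26.1 mm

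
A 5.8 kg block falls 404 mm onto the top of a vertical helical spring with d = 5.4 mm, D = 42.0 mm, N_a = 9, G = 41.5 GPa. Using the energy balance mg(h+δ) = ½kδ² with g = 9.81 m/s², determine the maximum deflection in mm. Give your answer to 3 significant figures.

92.4 mm

k = Gd⁴/(8D³N_a) = (41.5×10³)(5.4⁴)/(8·42.0³·9) = 6.6152 N/mm
W = mg = 5.8 × 9.81 = 56.898 N
½kδ² − Wδ − Wh = 0 → δ = (W + √(W² + 2kWh))/k
δ = (56.898 + √(3237.4 + 304124))/6.6152 = (56.898 + 554.4)/6.6152 = 92.408 mm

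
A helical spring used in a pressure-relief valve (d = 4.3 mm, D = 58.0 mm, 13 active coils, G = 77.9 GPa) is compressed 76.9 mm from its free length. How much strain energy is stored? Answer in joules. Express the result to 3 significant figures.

k = Gd⁴/(8D³N_a) = (77.9×10³)(4.3⁴)/(8·58.0³·13) = 1.3125 N/mm
U = ½kδ² = 0.5 × 1.3125 × 76.9² = 3880.8 N·mm = 3.8808 J

3.88 J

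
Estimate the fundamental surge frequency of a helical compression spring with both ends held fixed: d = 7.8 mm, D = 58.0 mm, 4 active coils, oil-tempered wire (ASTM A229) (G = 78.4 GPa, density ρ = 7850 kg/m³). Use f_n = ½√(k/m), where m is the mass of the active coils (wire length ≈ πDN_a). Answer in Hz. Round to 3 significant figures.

206 Hz

k = Gd⁴/(8D³N_a) = (78.4×10³)(7.8⁴)/(8·58.0³·4) = 46.479 N/mm = 46479 N/m
Wire length L = πDN_a = π·58.0·4 = 728.85 mm
m = ρ·(πd²/4)·L = 7850 × 47.784×10⁻⁶ m² × 0.72885 m = 0.27339 kg
f_n = ½√(k/m) = 0.5·√(46479/0.27339) = 0.5·√(1.7001e+05) = 206.16 Hz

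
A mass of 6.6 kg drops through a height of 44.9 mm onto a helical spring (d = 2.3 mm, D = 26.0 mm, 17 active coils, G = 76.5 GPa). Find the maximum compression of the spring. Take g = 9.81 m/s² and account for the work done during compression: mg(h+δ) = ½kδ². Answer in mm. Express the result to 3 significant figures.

181 mm

k = Gd⁴/(8D³N_a) = (76.5×10³)(2.3⁴)/(8·26.0³·17) = 0.8956 N/mm
W = mg = 6.6 × 9.81 = 64.746 N
½kδ² − Wδ − Wh = 0 → δ = (W + √(W² + 2kWh))/k
δ = (64.746 + √(4192 + 5207.19))/0.8956 = (64.746 + 96.95)/0.8956 = 180.54 mm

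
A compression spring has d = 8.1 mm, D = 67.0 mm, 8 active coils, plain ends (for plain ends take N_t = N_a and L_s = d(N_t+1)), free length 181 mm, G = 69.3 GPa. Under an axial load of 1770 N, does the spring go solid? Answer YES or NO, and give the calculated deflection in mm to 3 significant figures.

YES, δ = 114 mm

k = Gd⁴/(8D³N_a) = (69.3×10³)(8.1⁴)/(8·67.0³·8) = 15.498 N/mm
N_t = 8; L_s = 8.1·9 = 72.9 mm; δ_solid = L₀ − L_s = 181 − 72.9 = 108.1 mm
δ = F/k = 1770/15.498 = 114.21 mm
δ ≥ δ_solid → spring goes solid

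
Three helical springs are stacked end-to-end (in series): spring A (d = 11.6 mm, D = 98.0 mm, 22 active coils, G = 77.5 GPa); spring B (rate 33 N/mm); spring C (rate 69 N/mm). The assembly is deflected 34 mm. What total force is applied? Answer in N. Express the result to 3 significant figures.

k_A = Gd⁴/(8D³N_a) = (77.5×10³)(11.6⁴)/(8·98.0³·22) = 8.4712 N/mm
Series: 1/k_eq = 1/8.4712 + 1/33 + 1/69 = 0.16284; k_eq = 6.1409 N/mm
F = k_eq·δ = 6.1409·34 = 208.79 N

209 N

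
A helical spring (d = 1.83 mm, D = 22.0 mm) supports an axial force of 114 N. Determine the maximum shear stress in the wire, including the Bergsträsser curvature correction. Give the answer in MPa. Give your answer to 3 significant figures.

1160 MPa

Spring index C = D/d = 22.0/1.83 = 12.0219
K_B = (4C+2)/(4C−3) = 50.087/45.087 = 1.1109
τ₀ = 8FD/(πd³) = 8·114·22.0/(π·1.83³) = 20064/19.253 = 1042.1 MPa
τ_max = K·τ₀ = 1.1109 × 1042.1 = 1157.7 MPa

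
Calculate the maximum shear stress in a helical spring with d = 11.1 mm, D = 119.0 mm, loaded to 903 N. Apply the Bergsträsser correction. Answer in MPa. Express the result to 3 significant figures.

225 MPa

Spring index C = D/d = 119.0/11.1 = 10.7207
K_B = (4C+2)/(4C−3) = 44.883/39.883 = 1.1254
τ₀ = 8FD/(πd³) = 8·903·119.0/(π·11.1³) = 859656/4296.5 = 200.08 MPa
τ_max = K·τ₀ = 1.1254 × 200.08 = 225.16 MPa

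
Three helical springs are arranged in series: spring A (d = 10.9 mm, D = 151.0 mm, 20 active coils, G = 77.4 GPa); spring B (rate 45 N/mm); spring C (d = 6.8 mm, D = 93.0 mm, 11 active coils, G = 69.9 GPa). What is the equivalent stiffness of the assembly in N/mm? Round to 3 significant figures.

1.00 N/mm

k_A = Gd⁴/(8D³N_a) = (77.4×10³)(10.9⁴)/(8·151.0³·20) = 1.9833 N/mm
k_C = Gd⁴/(8D³N_a) = (69.9×10³)(6.8⁴)/(8·93.0³·11) = 2.1115 N/mm
Series: 1/k_eq = 1/1.9833 + 1/45 + 1/2.1115 = 1; k_eq = 0.99997 N/mm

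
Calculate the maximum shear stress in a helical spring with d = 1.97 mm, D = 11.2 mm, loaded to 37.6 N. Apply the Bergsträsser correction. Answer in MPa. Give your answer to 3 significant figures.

176 MPa

Spring index C = D/d = 11.2/1.97 = 5.6853
K_B = (4C+2)/(4C−3) = 24.741/19.741 = 1.2533
τ₀ = 8FD/(πd³) = 8·37.6·11.2/(π·1.97³) = 3368.96/24.019 = 140.26 MPa
τ_max = K·τ₀ = 1.2533 × 140.26 = 175.79 MPa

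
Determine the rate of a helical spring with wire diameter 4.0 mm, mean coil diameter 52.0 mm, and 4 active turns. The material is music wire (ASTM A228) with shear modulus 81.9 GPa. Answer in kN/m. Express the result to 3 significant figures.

4.66 kN/m

k = Gd⁴/(8D³N_a) = (81.9×10³ × 4.0⁴) / (8 × 52.0³ × 4)
  = 2.09664e+07 / 4.49946e+06 = 4.6598 N/mm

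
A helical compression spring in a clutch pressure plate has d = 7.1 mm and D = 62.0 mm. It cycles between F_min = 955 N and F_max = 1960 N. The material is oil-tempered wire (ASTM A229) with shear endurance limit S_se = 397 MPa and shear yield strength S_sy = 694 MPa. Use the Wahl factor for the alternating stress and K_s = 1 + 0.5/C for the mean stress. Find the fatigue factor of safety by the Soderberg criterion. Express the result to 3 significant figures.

0.613

C = D/d = 62.0/7.1 = 8.7324; K_W = (4C−1)/(4C−4)+0.615/C = 1.1674; K_s = 1+0.5/C = 1.0573
F_a = (F_max−F_min)/2 = 502.5 N; F_m = (F_max+F_min)/2 = 1457.5 N
τ_a = K_W·8F_aD/(πd³) = 1.1674 × 221.66 = 258.77 MPa
τ_m = K_s·8F_mD/(πd³) = 1.0573 × 642.93 = 679.75 MPa
Soderberg: 1/n_f = τ_a/S_se + τ_m/S_sy = 258.77/397 + 679.75/694 = 0.65182 + 0.97946 = 1.6313
n_f = 1/1.6313 = 0.613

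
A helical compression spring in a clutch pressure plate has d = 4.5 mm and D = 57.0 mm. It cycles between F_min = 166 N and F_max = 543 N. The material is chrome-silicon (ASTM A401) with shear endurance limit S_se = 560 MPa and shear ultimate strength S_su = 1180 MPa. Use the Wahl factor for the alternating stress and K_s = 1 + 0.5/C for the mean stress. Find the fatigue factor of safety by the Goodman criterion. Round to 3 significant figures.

C = D/d = 57.0/4.5 = 12.6667; K_W = (4C−1)/(4C−4)+0.615/C = 1.1128; K_s = 1+0.5/C = 1.0395
F_a = (F_max−F_min)/2 = 188.5 N; F_m = (F_max+F_min)/2 = 354.5 N
τ_a = K_W·8F_aD/(πd³) = 1.1128 × 300.25 = 334.13 MPa
τ_m = K_s·8F_mD/(πd³) = 1.0395 × 564.67 = 586.96 MPa
Goodman: 1/n_f = τ_a/S_se + τ_m/S_su = 334.13/560 + 586.96/1180 = 0.59667 + 0.49742 = 1.0941
n_f = 1/1.0941 = 0.914

0.914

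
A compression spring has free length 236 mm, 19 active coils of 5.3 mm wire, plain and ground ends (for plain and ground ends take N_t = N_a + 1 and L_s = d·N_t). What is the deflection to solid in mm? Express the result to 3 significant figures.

130 mm

N_t = 20; L_s = 5.3·20 = 106 mm
δ_solid = L₀ − L_s = 236 − 106 = 130 mm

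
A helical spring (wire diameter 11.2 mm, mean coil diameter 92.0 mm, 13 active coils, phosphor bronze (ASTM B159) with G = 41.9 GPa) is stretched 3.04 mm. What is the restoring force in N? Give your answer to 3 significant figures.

24.7 N

k = Gd⁴/(8D³N_a) = (41.9×10³)(11.2⁴)/(8·92.0³·13) = 8.1412 N/mm
F = k·δ = 8.1412 × 3.04 = 24.749 N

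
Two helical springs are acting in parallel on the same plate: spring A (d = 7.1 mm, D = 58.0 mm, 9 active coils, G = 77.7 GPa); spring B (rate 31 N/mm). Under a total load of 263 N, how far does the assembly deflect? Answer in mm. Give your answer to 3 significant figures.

k_A = Gd⁴/(8D³N_a) = (77.7×10³)(7.1⁴)/(8·58.0³·9) = 14.055 N/mm
Parallel: k_eq = 14.055 + 31 = 45.055 N/mm
δ = F/k_eq = 263/45.055 = 5.8373 mm

5.84 mm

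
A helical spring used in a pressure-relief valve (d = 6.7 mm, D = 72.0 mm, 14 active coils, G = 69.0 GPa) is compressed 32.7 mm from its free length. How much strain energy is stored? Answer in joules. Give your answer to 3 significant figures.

1.78 J

k = Gd⁴/(8D³N_a) = (69.0×10³)(6.7⁴)/(8·72.0³·14) = 3.3261 N/mm
U = ½kδ² = 0.5 × 3.3261 × 32.7² = 1778.3 N·mm = 1.7783 J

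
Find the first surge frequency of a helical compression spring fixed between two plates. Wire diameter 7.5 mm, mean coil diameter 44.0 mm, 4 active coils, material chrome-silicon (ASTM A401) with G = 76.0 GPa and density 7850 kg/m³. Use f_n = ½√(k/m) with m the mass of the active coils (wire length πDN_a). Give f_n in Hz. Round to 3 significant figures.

k = Gd⁴/(8D³N_a) = (76.0×10³)(7.5⁴)/(8·44.0³·4) = 88.217 N/mm = 88217 N/m
Wire length L = πDN_a = π·44.0·4 = 552.92 mm
m = ρ·(πd²/4)·L = 7850 × 44.179×10⁻⁶ m² × 0.55292 m = 0.19175 kg
f_n = ½√(k/m) = 0.5·√(88217/0.19175) = 0.5·√(4.6005e+05) = 339.14 Hz

339 Hz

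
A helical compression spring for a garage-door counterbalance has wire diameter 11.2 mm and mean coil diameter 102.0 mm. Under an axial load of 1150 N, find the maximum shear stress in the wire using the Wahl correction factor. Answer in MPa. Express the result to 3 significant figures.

Spring index C = D/d = 102.0/11.2 = 9.1071
K_W = (4C−1)/(4C−4) + 0.615/C = 35.429/32.429 + 0.0675 = 1.1600
τ₀ = 8FD/(πd³) = 8·1150·102.0/(π·11.2³) = 938400/4413.7 = 212.61 MPa
τ_max = K·τ₀ = 1.1600 × 212.61 = 246.64 MPa

247 MPa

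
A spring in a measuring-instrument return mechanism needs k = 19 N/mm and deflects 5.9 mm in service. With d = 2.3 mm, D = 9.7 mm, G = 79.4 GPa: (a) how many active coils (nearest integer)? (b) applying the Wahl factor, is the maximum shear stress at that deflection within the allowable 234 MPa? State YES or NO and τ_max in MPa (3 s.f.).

N_a = Gd⁴/(8D³k) = (79.4×10³)(2.3⁴)/(8·9.7³·19) = 16.02 → N_a = 16
Actual rate k = Gd⁴/(8D³·16) = 19.02 N/mm
Working load F = kδ = 19.02·5.9 = 112.22 N
C = 9.7/2.3 = 4.2174; K_W = (4C−1)/(4C−4)+0.615/C = 1.3789
τ_max = K_W·8FD/(πd³) = 1.3789·227.82 = 314.14 MPa
τ_max > 234 MPa → exceeds allowable

(a) 16 coils; (b) NO, τ_max = 314 MPa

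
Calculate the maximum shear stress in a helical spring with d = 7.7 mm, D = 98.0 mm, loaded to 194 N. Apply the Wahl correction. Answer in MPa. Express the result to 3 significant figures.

Spring index C = D/d = 98.0/7.7 = 12.7273
K_W = (4C−1)/(4C−4) + 0.615/C = 49.909/46.909 + 0.0483 = 1.1123
τ₀ = 8FD/(πd³) = 8·194·98.0/(π·7.7³) = 152096/1434.2 = 106.05 MPa
τ_max = K·τ₀ = 1.1123 × 106.05 = 117.95 MPa

118 MPa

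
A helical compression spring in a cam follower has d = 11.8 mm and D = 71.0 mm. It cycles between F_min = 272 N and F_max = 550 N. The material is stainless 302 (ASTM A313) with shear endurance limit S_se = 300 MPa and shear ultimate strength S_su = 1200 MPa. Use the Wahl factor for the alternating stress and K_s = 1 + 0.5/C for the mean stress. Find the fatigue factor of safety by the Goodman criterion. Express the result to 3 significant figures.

C = D/d = 71.0/11.8 = 6.0169; K_W = (4C−1)/(4C−4)+0.615/C = 1.2517; K_s = 1+0.5/C = 1.0831
F_a = (F_max−F_min)/2 = 139 N; F_m = (F_max+F_min)/2 = 411 N
τ_a = K_W·8F_aD/(πd³) = 1.2517 × 15.296 = 19.146 MPa
τ_m = K_s·8F_mD/(πd³) = 1.0831 × 45.227 = 48.985 MPa
Goodman: 1/n_f = τ_a/S_se + τ_m/S_su = 19.146/300 + 48.985/1200 = 0.06382 + 0.04082 = 0.10464
n_f = 1/0.10464 = 9.557

9.56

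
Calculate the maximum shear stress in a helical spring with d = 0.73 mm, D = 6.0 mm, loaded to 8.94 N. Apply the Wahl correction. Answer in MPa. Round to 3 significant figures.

Spring index C = D/d = 6.0/0.73 = 8.2192
K_W = (4C−1)/(4C−4) + 0.615/C = 31.877/28.877 + 0.0748 = 1.1787
τ₀ = 8FD/(πd³) = 8·8.94·6.0/(π·0.73³) = 429.12/1.2221 = 351.12 MPa
τ_max = K·τ₀ = 1.1787 × 351.12 = 413.87 MPa

414 MPa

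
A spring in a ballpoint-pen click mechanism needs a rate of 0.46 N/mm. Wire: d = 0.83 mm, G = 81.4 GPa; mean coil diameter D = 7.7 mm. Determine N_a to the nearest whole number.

N_a = Gd⁴/(8D³k) = (81.4×10³ × 0.83⁴)/(8 × 7.7³ × 0.46)
    = 38631.1 / 1680.04 = 22.99 → 23 coils

23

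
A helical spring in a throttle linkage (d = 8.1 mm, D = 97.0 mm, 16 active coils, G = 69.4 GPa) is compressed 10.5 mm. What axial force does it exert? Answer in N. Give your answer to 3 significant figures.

k = Gd⁴/(8D³N_a) = (69.4×10³)(8.1⁴)/(8·97.0³·16) = 2.5573 N/mm
F = k·δ = 2.5573 × 10.5 = 26.851 N

26.9 N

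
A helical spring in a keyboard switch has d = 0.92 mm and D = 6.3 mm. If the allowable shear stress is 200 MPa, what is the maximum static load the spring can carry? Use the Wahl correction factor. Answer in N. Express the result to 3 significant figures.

7.97 N

C = D/d = 6.3/0.92 = 6.8478
K_W = (4C−1)/(4C−4) + 0.615/C = 26.391/23.391 + 0.0898 = 1.2181
τ_max = K·8FD/(πd³) → F_max = τ_allow·πd³/(8DK)
F_max = 200·π·0.92³/(8·6.3·1.2181) = 489.26/61.39 = 7.9697 N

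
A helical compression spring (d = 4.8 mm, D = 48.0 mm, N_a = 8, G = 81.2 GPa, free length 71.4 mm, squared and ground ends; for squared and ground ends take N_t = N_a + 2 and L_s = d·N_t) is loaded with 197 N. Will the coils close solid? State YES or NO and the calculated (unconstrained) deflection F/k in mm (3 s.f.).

k = Gd⁴/(8D³N_a) = (81.2×10³)(4.8⁴)/(8·48.0³·8) = 6.09 N/mm
N_t = 10; L_s = 4.8·10 = 48 mm; δ_solid = L₀ − L_s = 71.4 − 48 = 23.4 mm
δ = F/k = 197/6.09 = 32.348 mm
δ ≥ δ_solid → spring goes solid

YES, δ = 32.3 mm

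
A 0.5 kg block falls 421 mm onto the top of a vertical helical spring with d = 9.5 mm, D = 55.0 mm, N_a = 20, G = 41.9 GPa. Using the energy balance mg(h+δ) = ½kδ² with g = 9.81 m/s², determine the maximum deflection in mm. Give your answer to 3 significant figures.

18.3 mm

k = Gd⁴/(8D³N_a) = (41.9×10³)(9.5⁴)/(8·55.0³·20) = 12.82 N/mm
W = mg = 0.5 × 9.81 = 4.905 N
½kδ² − Wδ − Wh = 0 → δ = (W + √(W² + 2kWh))/k
δ = (4.905 + √(24.059 + 52948.2))/12.82 = (4.905 + 230.16)/12.82 = 18.335 mm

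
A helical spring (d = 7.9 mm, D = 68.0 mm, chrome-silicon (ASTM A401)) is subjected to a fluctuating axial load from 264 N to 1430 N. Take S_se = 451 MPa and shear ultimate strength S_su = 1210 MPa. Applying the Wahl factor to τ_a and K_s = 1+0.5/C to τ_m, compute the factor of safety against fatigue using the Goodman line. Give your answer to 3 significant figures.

1.26

C = D/d = 68.0/7.9 = 8.6076; K_W = (4C−1)/(4C−4)+0.615/C = 1.1700; K_s = 1+0.5/C = 1.0581
F_a = (F_max−F_min)/2 = 583 N; F_m = (F_max+F_min)/2 = 847 N
τ_a = K_W·8F_aD/(πd³) = 1.1700 × 204.76 = 239.57 MPa
τ_m = K_s·8F_mD/(πd³) = 1.0581 × 297.48 = 314.76 MPa
Goodman: 1/n_f = τ_a/S_se + τ_m/S_su = 239.57/451 + 314.76/1210 = 0.53120 + 0.26013 = 0.79133
n_f = 1/0.79133 = 1.264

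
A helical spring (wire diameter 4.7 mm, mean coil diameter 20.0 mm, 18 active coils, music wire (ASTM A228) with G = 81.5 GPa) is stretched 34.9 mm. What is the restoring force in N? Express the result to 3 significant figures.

1200 N

k = Gd⁴/(8D³N_a) = (81.5×10³)(4.7⁴)/(8·20.0³·18) = 34.522 N/mm
F = k·δ = 34.522 × 34.9 = 1204.8 N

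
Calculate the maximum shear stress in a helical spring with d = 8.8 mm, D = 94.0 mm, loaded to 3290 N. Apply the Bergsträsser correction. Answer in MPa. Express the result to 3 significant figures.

1300 MPa

Spring index C = D/d = 94.0/8.8 = 10.6818
K_B = (4C+2)/(4C−3) = 44.727/39.727 = 1.1259
τ₀ = 8FD/(πd³) = 8·3290·94.0/(π·8.8³) = 2.47408e+06/2140.9 = 1155.6 MPa
τ_max = K·τ₀ = 1.1259 × 1155.6 = 1301.1 MPa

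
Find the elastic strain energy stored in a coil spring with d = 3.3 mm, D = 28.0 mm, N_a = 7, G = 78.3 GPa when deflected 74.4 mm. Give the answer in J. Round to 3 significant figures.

k = Gd⁴/(8D³N_a) = (78.3×10³)(3.3⁴)/(8·28.0³·7) = 7.5536 N/mm
U = ½kδ² = 0.5 × 7.5536 × 74.4² = 20906 N·mm = 20.906 J

20.9 J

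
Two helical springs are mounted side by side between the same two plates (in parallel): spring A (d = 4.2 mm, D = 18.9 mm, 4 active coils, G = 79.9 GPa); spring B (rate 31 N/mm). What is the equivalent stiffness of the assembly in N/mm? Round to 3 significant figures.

146 N/mm

k_A = Gd⁴/(8D³N_a) = (79.9×10³)(4.2⁴)/(8·18.9³·4) = 115.08 N/mm
Parallel: k_eq = 115.08 + 31 = 146.08 N/mm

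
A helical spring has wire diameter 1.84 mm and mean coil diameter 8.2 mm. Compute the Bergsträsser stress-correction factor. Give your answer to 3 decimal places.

1.337

C = D/d = 8.2/1.84 = 4.4565
K_B = (4C+2)/(4C−3) = 19.826/14.826 = 1.3372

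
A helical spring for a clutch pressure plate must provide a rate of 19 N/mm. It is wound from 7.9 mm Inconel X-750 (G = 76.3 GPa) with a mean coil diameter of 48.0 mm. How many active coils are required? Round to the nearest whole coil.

N_a = Gd⁴/(8D³k) = (76.3×10³ × 7.9⁴)/(8 × 48.0³ × 19)
    = 2.97189e+08 / 1.681e+07 = 17.68 → 18 coils

18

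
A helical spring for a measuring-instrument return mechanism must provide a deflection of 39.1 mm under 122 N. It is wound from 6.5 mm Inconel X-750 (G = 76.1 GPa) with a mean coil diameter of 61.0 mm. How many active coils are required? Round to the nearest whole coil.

24

Required rate k = F/δ = 122/39.1 = 3.1202 N/mm
N_a = Gd⁴/(8D³k) = (76.1×10³ × 6.5⁴)/(8 × 61.0³ × 3.1202)
    = 1.35843e+08 / 5.66582e+06 = 23.98 → 24 coils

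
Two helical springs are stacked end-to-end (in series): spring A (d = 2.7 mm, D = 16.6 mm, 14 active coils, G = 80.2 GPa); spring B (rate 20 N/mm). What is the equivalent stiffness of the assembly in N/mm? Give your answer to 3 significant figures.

5.88 N/mm

k_A = Gd⁴/(8D³N_a) = (80.2×10³)(2.7⁴)/(8·16.6³·14) = 8.3193 N/mm
Series: 1/k_eq = 1/8.3193 + 1/20 = 0.1702; k_eq = 5.8754 N/mm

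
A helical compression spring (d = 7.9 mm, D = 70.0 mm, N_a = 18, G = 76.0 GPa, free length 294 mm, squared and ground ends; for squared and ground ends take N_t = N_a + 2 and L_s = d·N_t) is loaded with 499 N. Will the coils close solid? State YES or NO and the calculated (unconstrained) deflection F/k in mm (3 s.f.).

k = Gd⁴/(8D³N_a) = (76.0×10³)(7.9⁴)/(8·70.0³·18) = 5.9933 N/mm
N_t = 20; L_s = 7.9·20 = 158 mm; δ_solid = L₀ − L_s = 294 − 158 = 136 mm
δ = F/k = 499/5.9933 = 83.26 mm
δ < δ_solid → spring does not go solid

NO, δ = 83.3 mm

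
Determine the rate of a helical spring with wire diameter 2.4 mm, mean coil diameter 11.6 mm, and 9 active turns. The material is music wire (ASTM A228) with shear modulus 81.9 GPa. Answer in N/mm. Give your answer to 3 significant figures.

24.2 N/mm

k = Gd⁴/(8D³N_a) = (81.9×10³ × 2.4⁴) / (8 × 11.6³ × 9)
  = 2.71725e+06 / 112385 = 24.178 N/mm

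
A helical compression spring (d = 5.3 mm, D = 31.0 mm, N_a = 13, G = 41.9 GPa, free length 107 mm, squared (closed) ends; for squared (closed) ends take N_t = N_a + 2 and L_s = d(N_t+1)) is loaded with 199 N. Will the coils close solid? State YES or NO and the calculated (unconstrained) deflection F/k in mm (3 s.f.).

NO, δ = 18.6 mm

k = Gd⁴/(8D³N_a) = (41.9×10³)(5.3⁴)/(8·31.0³·13) = 10.671 N/mm
N_t = 15; L_s = 5.3·16 = 84.8 mm; δ_solid = L₀ − L_s = 107 − 84.8 = 22.2 mm
δ = F/k = 199/10.671 = 18.649 mm
δ < δ_solid → spring does not go solid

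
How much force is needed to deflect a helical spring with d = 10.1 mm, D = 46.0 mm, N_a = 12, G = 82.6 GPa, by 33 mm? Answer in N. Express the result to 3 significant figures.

3040 N

k = Gd⁴/(8D³N_a) = (82.6×10³)(10.1⁴)/(8·46.0³·12) = 91.986 N/mm
F = k·δ = 91.986 × 33 = 3035.5 N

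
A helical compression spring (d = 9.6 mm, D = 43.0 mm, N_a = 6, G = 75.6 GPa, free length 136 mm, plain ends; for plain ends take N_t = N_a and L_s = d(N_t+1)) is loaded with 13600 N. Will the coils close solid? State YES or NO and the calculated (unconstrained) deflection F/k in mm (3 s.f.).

k = Gd⁴/(8D³N_a) = (75.6×10³)(9.6⁴)/(8·43.0³·6) = 168.25 N/mm
N_t = 6; L_s = 9.6·7 = 67.2 mm; δ_solid = L₀ − L_s = 136 − 67.2 = 68.8 mm
δ = F/k = 13600/168.25 = 80.831 mm
δ ≥ δ_solid → spring goes solid

YES, δ = 80.8 mm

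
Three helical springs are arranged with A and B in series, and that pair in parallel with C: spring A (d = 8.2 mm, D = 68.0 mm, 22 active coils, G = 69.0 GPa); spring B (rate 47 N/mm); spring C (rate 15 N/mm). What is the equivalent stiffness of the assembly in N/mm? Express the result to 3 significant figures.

k_A = Gd⁴/(8D³N_a) = (69.0×10³)(8.2⁴)/(8·68.0³·22) = 5.6372 N/mm
Springs A,B series: k_AB = 1/(1/5.6372+1/47) = 5.0335 N/mm; parallel with C: k_eq = 5.0335+15 = 20.033 N/mm

20.0 N/mm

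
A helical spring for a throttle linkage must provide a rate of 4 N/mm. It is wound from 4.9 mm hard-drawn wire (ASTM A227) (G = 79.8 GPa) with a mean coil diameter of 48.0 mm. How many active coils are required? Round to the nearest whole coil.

13

N_a = Gd⁴/(8D³k) = (79.8×10³ × 4.9⁴)/(8 × 48.0³ × 4)
    = 4.60031e+07 / 3.53894e+06 = 13 → 13 coils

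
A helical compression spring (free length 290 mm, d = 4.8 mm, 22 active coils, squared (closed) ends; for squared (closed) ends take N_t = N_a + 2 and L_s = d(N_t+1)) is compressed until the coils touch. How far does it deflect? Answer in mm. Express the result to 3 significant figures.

N_t = 24; L_s = 4.8·25 = 120 mm
δ_solid = L₀ − L_s = 290 − 120 = 170 mm

170 mm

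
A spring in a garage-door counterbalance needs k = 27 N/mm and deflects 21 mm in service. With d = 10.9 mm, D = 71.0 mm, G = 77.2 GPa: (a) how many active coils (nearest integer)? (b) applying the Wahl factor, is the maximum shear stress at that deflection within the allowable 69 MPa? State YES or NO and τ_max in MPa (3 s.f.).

(a) 14 coils; (b) NO, τ_max = 98.1 MPa

N_a = Gd⁴/(8D³k) = (77.2×10³)(10.9⁴)/(8·71.0³·27) = 14.1 → N_a = 14
Actual rate k = Gd⁴/(8D³·14) = 27.185 N/mm
Working load F = kδ = 27.185·21 = 570.89 N
C = 71.0/10.9 = 6.5138; K_W = (4C−1)/(4C−4)+0.615/C = 1.2304
τ_max = K_W·8FD/(πd³) = 1.2304·79.702 = 98.068 MPa
τ_max > 69 MPa → exceeds allowable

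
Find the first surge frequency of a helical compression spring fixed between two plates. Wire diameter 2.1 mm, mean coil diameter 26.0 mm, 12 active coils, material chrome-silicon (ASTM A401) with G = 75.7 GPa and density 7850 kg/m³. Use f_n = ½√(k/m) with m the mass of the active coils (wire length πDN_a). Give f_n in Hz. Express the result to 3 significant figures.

90.5 Hz

k = Gd⁴/(8D³N_a) = (75.7×10³)(2.1⁴)/(8·26.0³·12) = 0.87253 N/mm = 872.53 N/m
Wire length L = πDN_a = π·26.0·12 = 980.18 mm
m = ρ·(πd²/4)·L = 7850 × 3.4636×10⁻⁶ m² × 0.98018 m = 0.02665 kg
f_n = ½√(k/m) = 0.5·√(872.53/0.02665) = 0.5·√(32740) = 90.471 Hz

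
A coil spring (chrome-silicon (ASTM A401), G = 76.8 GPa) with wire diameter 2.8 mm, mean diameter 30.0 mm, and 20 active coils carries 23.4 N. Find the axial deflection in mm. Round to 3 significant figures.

21.4 mm

k = Gd⁴/(8D³N_a) = (76.8×10³)(2.8⁴)/(8·30.0³·20) = 1.0927 N/mm
δ = F/k = 23.4 / 1.0927 = 21.414 mm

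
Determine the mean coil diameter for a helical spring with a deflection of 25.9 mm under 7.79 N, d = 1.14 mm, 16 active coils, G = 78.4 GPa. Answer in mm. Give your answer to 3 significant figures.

15.1 mm

Required rate k = F/δ = 7.79/25.9 = 0.30077 N/mm
D = (Gd⁴/(8N_a·k))^(1/3) = (78.4×10³·1.14⁴/(8·16·0.30077))^(1/3)
  = (3439.44)^(1/3) = 15.0949 mm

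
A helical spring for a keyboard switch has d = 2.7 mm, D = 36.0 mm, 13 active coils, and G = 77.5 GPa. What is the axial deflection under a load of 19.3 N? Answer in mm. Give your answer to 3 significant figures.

22.7 mm

k = Gd⁴/(8D³N_a) = (77.5×10³)(2.7⁴)/(8·36.0³·13) = 0.84882 N/mm
δ = F/k = 19.3 / 0.84882 = 22.737 mm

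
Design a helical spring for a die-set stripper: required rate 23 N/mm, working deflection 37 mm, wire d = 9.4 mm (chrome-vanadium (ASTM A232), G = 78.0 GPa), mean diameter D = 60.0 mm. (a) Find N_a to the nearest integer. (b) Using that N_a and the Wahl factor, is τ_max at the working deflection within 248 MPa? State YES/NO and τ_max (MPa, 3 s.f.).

(a) 15 coils; (b) YES, τ_max = 198 MPa

N_a = Gd⁴/(8D³k) = (78.0×10³)(9.4⁴)/(8·60.0³·23) = 15.32 → N_a = 15
Actual rate k = Gd⁴/(8D³·15) = 23.495 N/mm
Working load F = kδ = 23.495·37 = 869.31 N
C = 60.0/9.4 = 6.3830; K_W = (4C−1)/(4C−4)+0.615/C = 1.2357
τ_max = K_W·8FD/(πd³) = 1.2357·159.91 = 197.6 MPa
τ_max ≤ 248 MPa → acceptable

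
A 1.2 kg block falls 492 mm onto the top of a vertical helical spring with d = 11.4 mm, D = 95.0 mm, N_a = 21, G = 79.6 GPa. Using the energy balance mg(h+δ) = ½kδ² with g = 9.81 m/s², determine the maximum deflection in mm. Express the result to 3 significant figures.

36.5 mm

k = Gd⁴/(8D³N_a) = (79.6×10³)(11.4⁴)/(8·95.0³·21) = 9.3337 N/mm
W = mg = 1.2 × 9.81 = 11.772 N
½kδ² − Wδ − Wh = 0 → δ = (W + √(W² + 2kWh))/k
δ = (11.772 + √(138.58 + 108118))/9.3337 = (11.772 + 329.02)/9.3337 = 36.512 mm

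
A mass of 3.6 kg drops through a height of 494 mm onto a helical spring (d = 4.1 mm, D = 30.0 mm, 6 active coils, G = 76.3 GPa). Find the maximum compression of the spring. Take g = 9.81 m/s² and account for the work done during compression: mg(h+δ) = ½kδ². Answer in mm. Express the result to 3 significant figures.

48.0 mm

k = Gd⁴/(8D³N_a) = (76.3×10³)(4.1⁴)/(8·30.0³·6) = 16.636 N/mm
W = mg = 3.6 × 9.81 = 35.316 N
½kδ² − Wδ − Wh = 0 → δ = (W + √(W² + 2kWh))/k
δ = (35.316 + √(1247.2 + 580475))/16.636 = (35.316 + 762.71)/16.636 = 47.969 mm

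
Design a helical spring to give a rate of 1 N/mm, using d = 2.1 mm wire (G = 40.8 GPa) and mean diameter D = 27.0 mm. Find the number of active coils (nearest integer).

N_a = Gd⁴/(8D³k) = (40.8×10³ × 2.1⁴)/(8 × 27.0³ × 1)
    = 793482 / 157464 = 5.039 → 5 coils

5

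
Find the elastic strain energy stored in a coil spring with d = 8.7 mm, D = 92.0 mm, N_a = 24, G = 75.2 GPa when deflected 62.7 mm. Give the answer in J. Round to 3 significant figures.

k = Gd⁴/(8D³N_a) = (75.2×10³)(8.7⁴)/(8·92.0³·24) = 2.8816 N/mm
U = ½kδ² = 0.5 × 2.8816 × 62.7² = 5664.2 N·mm = 5.6642 J

5.66 J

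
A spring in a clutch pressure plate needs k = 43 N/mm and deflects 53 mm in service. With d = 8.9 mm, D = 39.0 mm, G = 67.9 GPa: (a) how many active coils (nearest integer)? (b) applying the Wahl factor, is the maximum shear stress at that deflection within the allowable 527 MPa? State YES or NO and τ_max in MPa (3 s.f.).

(a) 21 coils; (b) YES, τ_max = 435 MPa

N_a = Gd⁴/(8D³k) = (67.9×10³)(8.9⁴)/(8·39.0³·43) = 20.88 → N_a = 21
Actual rate k = Gd⁴/(8D³·21) = 42.749 N/mm
Working load F = kδ = 42.749·53 = 2265.7 N
C = 39.0/8.9 = 4.3820; K_W = (4C−1)/(4C−4)+0.615/C = 1.3621
τ_max = K_W·8FD/(πd³) = 1.3621·319.18 = 434.76 MPa
τ_max ≤ 527 MPa → acceptable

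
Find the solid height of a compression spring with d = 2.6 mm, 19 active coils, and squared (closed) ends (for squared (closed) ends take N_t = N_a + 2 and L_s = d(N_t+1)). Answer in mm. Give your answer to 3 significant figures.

57.2 mm

squared (closed) ends: N_t = N_a + 2 = 19 + 2 = 21
L_s = d·(N_t+1) = 2.6 × 22 = 57.2 mm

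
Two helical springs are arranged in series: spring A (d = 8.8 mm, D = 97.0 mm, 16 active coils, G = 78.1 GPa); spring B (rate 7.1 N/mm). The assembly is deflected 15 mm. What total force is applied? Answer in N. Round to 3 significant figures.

k_A = Gd⁴/(8D³N_a) = (78.1×10³)(8.8⁴)/(8·97.0³·16) = 4.0092 N/mm
Series: 1/k_eq = 1/4.0092 + 1/7.1 = 0.39027; k_eq = 2.5623 N/mm
F = k_eq·δ = 2.5623·15 = 38.435 N

38.4 N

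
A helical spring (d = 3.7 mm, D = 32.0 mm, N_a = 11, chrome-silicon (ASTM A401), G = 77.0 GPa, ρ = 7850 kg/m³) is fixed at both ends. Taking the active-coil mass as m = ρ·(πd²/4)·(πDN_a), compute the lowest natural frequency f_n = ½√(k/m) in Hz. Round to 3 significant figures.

k = Gd⁴/(8D³N_a) = (77.0×10³)(3.7⁴)/(8·32.0³·11) = 5.0045 N/mm = 5004.5 N/m
Wire length L = πDN_a = π·32.0·11 = 1105.8 mm
m = ρ·(πd²/4)·L = 7850 × 10.752×10⁻⁶ m² × 1.1058 m = 0.093337 kg
f_n = ½√(k/m) = 0.5·√(5004.5/0.093337) = 0.5·√(53618) = 115.78 Hz

116 Hz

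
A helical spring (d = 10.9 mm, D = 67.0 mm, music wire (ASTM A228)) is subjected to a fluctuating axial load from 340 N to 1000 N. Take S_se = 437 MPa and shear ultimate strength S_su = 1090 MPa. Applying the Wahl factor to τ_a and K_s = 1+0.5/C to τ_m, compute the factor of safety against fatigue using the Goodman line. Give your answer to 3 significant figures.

C = D/d = 67.0/10.9 = 6.1468; K_W = (4C−1)/(4C−4)+0.615/C = 1.2458; K_s = 1+0.5/C = 1.0813
F_a = (F_max−F_min)/2 = 330 N; F_m = (F_max+F_min)/2 = 670 N
τ_a = K_W·8F_aD/(πd³) = 1.2458 × 43.476 = 54.161 MPa
τ_m = K_s·8F_mD/(πd³) = 1.0813 × 88.269 = 95.45 MPa
Goodman: 1/n_f = τ_a/S_se + τ_m/S_su = 54.161/437 + 95.45/1090 = 0.12394 + 0.08757 = 0.21151
n_f = 1/0.21151 = 4.728

4.73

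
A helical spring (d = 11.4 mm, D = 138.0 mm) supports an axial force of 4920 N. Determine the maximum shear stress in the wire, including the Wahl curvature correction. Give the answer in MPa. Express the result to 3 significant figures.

Spring index C = D/d = 138.0/11.4 = 12.1053
K_W = (4C−1)/(4C−4) + 0.615/C = 47.421/44.421 + 0.0508 = 1.1183
τ₀ = 8FD/(πd³) = 8·4920·138.0/(π·11.4³) = 5.43168e+06/4654.4 = 1167 MPa
τ_max = K·τ₀ = 1.1183 × 1167 = 1305.1 MPa

1310 MPa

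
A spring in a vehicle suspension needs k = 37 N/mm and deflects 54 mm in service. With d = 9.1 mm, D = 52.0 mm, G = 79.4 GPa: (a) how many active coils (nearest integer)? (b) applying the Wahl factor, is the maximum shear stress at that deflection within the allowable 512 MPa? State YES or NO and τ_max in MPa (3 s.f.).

N_a = Gd⁴/(8D³k) = (79.4×10³)(9.1⁴)/(8·52.0³·37) = 13.08 → N_a = 13
Actual rate k = Gd⁴/(8D³·13) = 37.234 N/mm
Working load F = kδ = 37.234·54 = 2010.6 N
C = 52.0/9.1 = 5.7143; K_W = (4C−1)/(4C−4)+0.615/C = 1.2667
τ_max = K_W·8FD/(πd³) = 1.2667·353.31 = 447.54 MPa
τ_max ≤ 512 MPa → acceptable

(a) 13 coils; (b) YES, τ_max = 448 MPa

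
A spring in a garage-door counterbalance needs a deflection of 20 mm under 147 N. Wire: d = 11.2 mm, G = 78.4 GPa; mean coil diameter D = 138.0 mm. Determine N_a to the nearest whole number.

Required rate k = F/δ = 147/20 = 7.35 N/mm
N_a = Gd⁴/(8D³k) = (78.4×10³ × 11.2⁴)/(8 × 138.0³ × 7.35)
    = 1.23364e+09 / 1.54531e+08 = 7.983 → 8 coils

8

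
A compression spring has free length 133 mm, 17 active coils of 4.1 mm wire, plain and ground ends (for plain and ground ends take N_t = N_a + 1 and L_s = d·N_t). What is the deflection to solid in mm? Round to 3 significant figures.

59.2 mm

N_t = 18; L_s = 4.1·18 = 73.8 mm
δ_solid = L₀ − L_s = 133 − 73.8 = 59.2 mm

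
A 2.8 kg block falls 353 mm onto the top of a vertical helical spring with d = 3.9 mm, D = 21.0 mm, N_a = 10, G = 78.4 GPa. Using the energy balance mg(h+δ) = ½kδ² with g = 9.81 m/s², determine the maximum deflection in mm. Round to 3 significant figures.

29.3 mm

k = Gd⁴/(8D³N_a) = (78.4×10³)(3.9⁴)/(8·21.0³·10) = 24.481 N/mm
W = mg = 2.8 × 9.81 = 27.468 N
½kδ² − Wδ − Wh = 0 → δ = (W + √(W² + 2kWh))/k
δ = (27.468 + √(754.49 + 474743))/24.481 = (27.468 + 689.56)/24.481 = 29.289 mm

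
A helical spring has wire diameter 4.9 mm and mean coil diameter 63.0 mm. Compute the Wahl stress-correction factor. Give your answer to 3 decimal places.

1.111

C = D/d = 63.0/4.9 = 12.8571
K_W = (4C−1)/(4C−4) + 0.615/C = 50.429/47.429 + 0.0478 = 1.1111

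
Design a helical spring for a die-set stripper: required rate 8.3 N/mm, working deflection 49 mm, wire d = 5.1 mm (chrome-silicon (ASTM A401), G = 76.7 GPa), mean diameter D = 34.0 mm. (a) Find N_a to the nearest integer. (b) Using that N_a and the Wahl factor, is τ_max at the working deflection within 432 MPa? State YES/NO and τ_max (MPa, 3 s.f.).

N_a = Gd⁴/(8D³k) = (76.7×10³)(5.1⁴)/(8·34.0³·8.3) = 19.88 → N_a = 20
Actual rate k = Gd⁴/(8D³·20) = 8.2512 N/mm
Working load F = kδ = 8.2512·49 = 404.31 N
C = 34.0/5.1 = 6.6667; K_W = (4C−1)/(4C−4)+0.615/C = 1.2246
τ_max = K_W·8FD/(πd³) = 1.2246·263.89 = 323.16 MPa
τ_max ≤ 432 MPa → acceptable

(a) 20 coils; (b) YES, τ_max = 323 MPa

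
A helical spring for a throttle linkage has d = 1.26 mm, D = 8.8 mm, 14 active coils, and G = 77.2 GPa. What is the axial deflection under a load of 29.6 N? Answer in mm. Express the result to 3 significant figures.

k = Gd⁴/(8D³N_a) = (77.2×10³)(1.26⁴)/(8·8.8³·14) = 2.5494 N/mm
δ = F/k = 29.6 / 2.5494 = 11.611 mm

11.6 mm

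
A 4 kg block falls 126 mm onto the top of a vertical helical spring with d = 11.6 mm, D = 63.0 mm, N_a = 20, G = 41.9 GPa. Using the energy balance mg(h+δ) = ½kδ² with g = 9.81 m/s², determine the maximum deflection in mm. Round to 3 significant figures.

k = Gd⁴/(8D³N_a) = (41.9×10³)(11.6⁴)/(8·63.0³·20) = 18.963 N/mm
W = mg = 4 × 9.81 = 39.24 N
½kδ² − Wδ − Wh = 0 → δ = (W + √(W² + 2kWh))/k
δ = (39.24 + √(1539.8 + 187514))/18.963 = (39.24 + 434.8)/18.963 = 24.998 mm

25.0 mm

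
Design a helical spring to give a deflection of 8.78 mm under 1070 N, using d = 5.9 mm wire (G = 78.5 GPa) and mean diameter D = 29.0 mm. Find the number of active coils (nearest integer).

4

Required rate k = F/δ = 1070/8.78 = 121.87 N/mm
N_a = Gd⁴/(8D³k) = (78.5×10³ × 5.9⁴)/(8 × 29.0³ × 121.87)
    = 9.51213e+07 / 2.37779e+07 = 4 → 4 coils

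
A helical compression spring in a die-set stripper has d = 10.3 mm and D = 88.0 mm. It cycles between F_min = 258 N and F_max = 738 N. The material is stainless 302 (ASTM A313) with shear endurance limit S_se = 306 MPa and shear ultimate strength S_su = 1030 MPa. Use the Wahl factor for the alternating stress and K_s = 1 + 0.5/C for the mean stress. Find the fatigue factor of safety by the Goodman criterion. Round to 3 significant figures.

3.41

C = D/d = 88.0/10.3 = 8.5437; K_W = (4C−1)/(4C−4)+0.615/C = 1.1714; K_s = 1+0.5/C = 1.0585
F_a = (F_max−F_min)/2 = 240 N; F_m = (F_max+F_min)/2 = 498 N
τ_a = K_W·8F_aD/(πd³) = 1.1714 × 49.218 = 57.654 MPa
τ_m = K_s·8F_mD/(πd³) = 1.0585 × 102.13 = 108.1 MPa
Goodman: 1/n_f = τ_a/S_se + τ_m/S_su = 57.654/306 + 108.1/1030 = 0.18841 + 0.10496 = 0.29337
n_f = 1/0.29337 = 3.409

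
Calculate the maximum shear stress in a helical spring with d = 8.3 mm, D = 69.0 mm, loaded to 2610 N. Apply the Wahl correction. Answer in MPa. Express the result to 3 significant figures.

Spring index C = D/d = 69.0/8.3 = 8.3133
K_W = (4C−1)/(4C−4) + 0.615/C = 32.253/29.253 + 0.0740 = 1.1765
τ₀ = 8FD/(πd³) = 8·2610·69.0/(π·8.3³) = 1.44072e+06/1796.3 = 802.04 MPa
τ_max = K·τ₀ = 1.1765 × 802.04 = 943.62 MPa

944 MPa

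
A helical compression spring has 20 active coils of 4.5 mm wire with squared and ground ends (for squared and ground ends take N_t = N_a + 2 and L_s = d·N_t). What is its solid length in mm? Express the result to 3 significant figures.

99.0 mm

squared and ground ends: N_t = N_a + 2 = 20 + 2 = 22
L_s = d·N_t = 4.5 × 22 = 99 mm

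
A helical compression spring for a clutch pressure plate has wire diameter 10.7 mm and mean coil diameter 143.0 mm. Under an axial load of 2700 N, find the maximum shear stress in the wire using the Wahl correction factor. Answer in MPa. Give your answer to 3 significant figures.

Spring index C = D/d = 143.0/10.7 = 13.3645
K_W = (4C−1)/(4C−4) + 0.615/C = 52.458/49.458 + 0.0460 = 1.1067
τ₀ = 8FD/(πd³) = 8·2700·143.0/(π·10.7³) = 3.0888e+06/3848.6 = 802.58 MPa
τ_max = K·τ₀ = 1.1067 × 802.58 = 888.2 MPa

888 MPa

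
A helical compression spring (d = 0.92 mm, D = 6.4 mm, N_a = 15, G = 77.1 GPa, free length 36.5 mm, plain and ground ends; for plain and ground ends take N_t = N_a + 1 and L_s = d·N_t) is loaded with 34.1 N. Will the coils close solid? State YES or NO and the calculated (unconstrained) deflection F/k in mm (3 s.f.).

NO, δ = 19.4 mm

k = Gd⁴/(8D³N_a) = (77.1×10³)(0.92⁴)/(8·6.4³·15) = 1.7558 N/mm
N_t = 16; L_s = 0.92·16 = 14.72 mm; δ_solid = L₀ − L_s = 36.5 − 14.72 = 21.78 mm
δ = F/k = 34.1/1.7558 = 19.421 mm
δ < δ_solid → spring does not go solid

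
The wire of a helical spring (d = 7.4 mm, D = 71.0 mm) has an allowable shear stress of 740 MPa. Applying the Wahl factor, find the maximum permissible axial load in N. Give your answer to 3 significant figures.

1440 N

C = D/d = 71.0/7.4 = 9.5946
K_W = (4C−1)/(4C−4) + 0.615/C = 37.378/34.378 + 0.0641 = 1.1514
τ_max = K·8FD/(πd³) → F_max = τ_allow·πd³/(8DK)
F_max = 740·π·7.4³/(8·71.0·1.1514) = 9.4206e+05/653.97 = 1440.5 N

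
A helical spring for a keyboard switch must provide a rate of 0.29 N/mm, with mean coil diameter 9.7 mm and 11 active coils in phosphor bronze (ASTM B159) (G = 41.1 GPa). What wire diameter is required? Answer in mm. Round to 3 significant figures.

0.868 mm

d = (8D³N_a·k / G)^(1/4) = (8·9.7³·11·0.29 / (41.1×10³))^0.25
  = (0.5667)^0.25 = 0.8676 mm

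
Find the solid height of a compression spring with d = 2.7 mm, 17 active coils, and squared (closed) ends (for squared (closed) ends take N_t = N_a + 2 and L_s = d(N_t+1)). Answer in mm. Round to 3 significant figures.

squared (closed) ends: N_t = N_a + 2 = 17 + 2 = 19
L_s = d·(N_t+1) = 2.7 × 20 = 54 mm

54.0 mm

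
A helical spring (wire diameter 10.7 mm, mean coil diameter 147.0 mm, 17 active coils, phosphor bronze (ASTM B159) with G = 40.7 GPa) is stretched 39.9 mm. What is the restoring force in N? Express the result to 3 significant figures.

49.3 N

k = Gd⁴/(8D³N_a) = (40.7×10³)(10.7⁴)/(8·147.0³·17) = 1.2349 N/mm
F = k·δ = 1.2349 × 39.9 = 49.273 N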